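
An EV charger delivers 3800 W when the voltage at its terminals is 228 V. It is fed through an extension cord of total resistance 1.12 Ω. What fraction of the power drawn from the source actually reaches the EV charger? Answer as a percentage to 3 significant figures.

I = P / V = 3800 / 228 = 16.67 A through the extension cord.
P_line = I² R_line = (16.67)² × 1.12 = 311.1 W
P_source = P_load + P_line = 3800 + 311.1 = 4111 W
η = P_load / P_source = 3800 / 4111 = 0.9243

92.4 %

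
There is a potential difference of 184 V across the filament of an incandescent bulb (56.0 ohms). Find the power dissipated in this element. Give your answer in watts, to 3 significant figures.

605 W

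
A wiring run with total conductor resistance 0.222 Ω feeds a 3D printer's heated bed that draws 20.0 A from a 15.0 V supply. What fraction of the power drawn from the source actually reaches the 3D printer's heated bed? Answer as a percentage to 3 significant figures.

70.4 %

The wiring run carries the full 20.0 A.
P_line = I² R_line = (20.00)² × 0.222 = 88.80 W
P_source = V I = 15.0 × 20.00 = 300.0 W; P_load = 211.2 W
η = P_load / P_source = 211.2 / 300.0 = 0.7040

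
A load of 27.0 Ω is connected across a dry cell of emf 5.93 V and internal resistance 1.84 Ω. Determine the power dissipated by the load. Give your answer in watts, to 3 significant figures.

1.14 W

With r and R in series, I = ε/(r+R); the load dissipates I²R.
I = ε / (r + R) = 5.93 / (1.84 + 27.0) = 0.2056 A
P_load = I² R = (0.2056)² × 27.0 = 1.142 W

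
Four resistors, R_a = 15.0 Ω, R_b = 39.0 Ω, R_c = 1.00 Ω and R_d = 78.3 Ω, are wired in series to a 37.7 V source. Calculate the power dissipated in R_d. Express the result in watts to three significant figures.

6.26 W

Series elements share the same current, so find I first, then use P = I²R.
R_total = 15.0 + 39.0 + 1.00 + 78.3 = 133.3 Ω
I = V / R_total = 37.7 / 133.3 = 0.2828 A
P_R_d = I² × R_d = (0.2828)² × 78.3 = 6.263 W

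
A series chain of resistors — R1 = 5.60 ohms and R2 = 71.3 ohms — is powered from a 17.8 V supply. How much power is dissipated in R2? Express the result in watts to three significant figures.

The current is common to all series resistors; compute it, then apply P = I²R for the target.
R_total = 5.60 + 71.3 = 76.90 Ω
I = V / R_total = 17.8 / 76.90 = 0.2315 A
P_R2 = I² × R2 = (0.2315)² × 71.3 = 3.820 W

3.82 W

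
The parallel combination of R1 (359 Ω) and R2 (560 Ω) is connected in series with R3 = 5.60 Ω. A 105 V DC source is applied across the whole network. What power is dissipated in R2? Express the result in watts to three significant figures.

Reduce the parallel combination to a single R_p; the circuit then becomes R_p in series with the remaining resistor.
R_p = (359×560)/(359+560) = 218.8 Ω
R_total = R_p + 5.60 = 218.8 + 5.60 = 224.4 Ω
I = V / R_total = 105 / 224.4 = 0.4680 A
Voltage across the parallel pair: V_p = I × R_p = 0.4680 × 218.8 = 102.4 V
Use P = V²/R for R2 with V = V_p.
P_R2 = (102.4)² / 560 = 18.72 W

18.7 W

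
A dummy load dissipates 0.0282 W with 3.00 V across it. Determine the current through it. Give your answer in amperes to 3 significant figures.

The two known quantities fix the third via I = P / V.
I = 0.0282 / 3.00 = 0.009400 A

0.00940 A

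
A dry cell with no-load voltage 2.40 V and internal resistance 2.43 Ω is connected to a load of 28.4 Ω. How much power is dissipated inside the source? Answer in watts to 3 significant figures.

The internal resistance carries the same current as the load; P_int = I²r.
I = ε / (r + R) = 2.40 / (2.43 + 28.4) = 0.07785 A
P_int = I² r = (0.07785)² × 2.43 = 0.01473 W

0.0147 W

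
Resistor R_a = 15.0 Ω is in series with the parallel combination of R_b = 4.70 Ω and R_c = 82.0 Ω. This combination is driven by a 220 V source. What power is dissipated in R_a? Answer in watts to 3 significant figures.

Collapse R_b‖R_c to a single equivalent, reducing the network to two series elements.
R_p = (4.70×82.0)/(4.70+82.0) = 4.445 Ω
R_total = 15.0 + 4.445 = 19.45 Ω
I = V / R_total = 220 / 19.45 = 11.31 A
All the current flows through R_a; use P = I²R.
P_R_a = (11.31)² × 15.0 = 1920 W

1920 W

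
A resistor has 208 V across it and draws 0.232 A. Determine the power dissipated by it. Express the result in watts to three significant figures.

Both the voltage across and the current through the element are known, so P = V I applies directly.
P = 208 V × 0.2320 A = 48.26 W

48.3 W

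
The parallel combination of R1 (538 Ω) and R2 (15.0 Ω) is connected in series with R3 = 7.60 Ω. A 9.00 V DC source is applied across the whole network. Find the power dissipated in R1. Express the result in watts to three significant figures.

Reduce the parallel combination to a single R_p; the circuit then becomes R_p in series with the remaining resistor.
R_p = (538×15.0)/(538+15.0) = 14.59 Ω
R_total = R_p + 7.60 = 14.59 + 7.60 = 22.19 Ω
I = V / R_total = 9.00 / 22.19 = 0.4055 A
Voltage across the parallel pair: V_p = I × R_p = 0.4055 × 14.59 = 5.918 V
R1 sits across V_p; its power is V_p²/R.
P_R1 = (5.918)² / 538 = 0.06510 W

0.0651 W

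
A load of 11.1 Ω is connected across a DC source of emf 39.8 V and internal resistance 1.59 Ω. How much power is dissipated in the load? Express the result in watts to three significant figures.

The internal resistance and the load are in series, so the same I flows through both; get I from ε/(r+R), then I²R for the load.
I = ε / (r + R) = 39.8 / (1.59 + 11.1) = 3.136 A
P_load = I² R = (3.136)² × 11.1 = 109.2 W

109 W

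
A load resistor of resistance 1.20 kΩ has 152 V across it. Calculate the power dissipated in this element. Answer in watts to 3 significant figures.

19.3 W

Voltage and resistance are given, so P = V²/R is the one-step route.
P = (152 V)² / 1200 Ω = 19.25 W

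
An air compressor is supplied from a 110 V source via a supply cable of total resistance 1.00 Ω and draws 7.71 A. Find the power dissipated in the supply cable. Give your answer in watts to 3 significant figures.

Line loss is just I²R for the cable — we know both I and R_line directly.
The supply cable carries the full 7.71 A.
P_line = I² R_line = (7.710)² × 1.00 = 59.44 W

59.4 W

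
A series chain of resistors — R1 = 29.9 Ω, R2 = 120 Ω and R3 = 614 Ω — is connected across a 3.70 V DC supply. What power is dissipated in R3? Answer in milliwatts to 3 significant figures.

Every series element carries the same I. Get I from the total resistance, then P = I² × R3.
R_total = 29.9 + 120 + 614 = 763.9 Ω
I = V / R_total = 3.70 / 763.9 = 0.004844 A
P_R3 = I² × R3 = (0.004844)² × 614 = 0.01440 W

14.4 mW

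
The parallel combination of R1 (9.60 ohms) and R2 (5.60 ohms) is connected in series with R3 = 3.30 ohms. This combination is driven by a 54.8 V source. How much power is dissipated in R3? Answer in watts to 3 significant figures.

212 W

Combine R1 and R2 into their parallel equivalent first, reducing the network to two series resistors.
R_p = (9.60×5.60)/(9.60+5.60) = 3.537 Ω
R_total = R_p + 3.30 = 3.537 + 3.30 = 6.837 Ω
I = V / R_total = 54.8 / 6.837 = 8.015 A
All the supply current flows through R3; use P = I²R3.
P_R3 = (8.015)² × 3.30 = 212.0 W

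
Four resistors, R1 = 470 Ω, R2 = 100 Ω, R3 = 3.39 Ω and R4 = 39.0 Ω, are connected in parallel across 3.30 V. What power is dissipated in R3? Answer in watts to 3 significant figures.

The supply voltage appears across each parallel branch — just use P = V²/R3.
P_R3 = V² / R3 = (3.30)² / 3.39 Ω = 3.212 W

3.21 W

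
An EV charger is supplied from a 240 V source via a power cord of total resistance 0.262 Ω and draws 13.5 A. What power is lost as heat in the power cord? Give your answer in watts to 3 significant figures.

Only the current and the line resistance are needed for the I²R loss.
The power cord carries the full 13.5 A.
P_line = I² R_line = (13.50)² × 0.262 = 47.75 W

47.7 W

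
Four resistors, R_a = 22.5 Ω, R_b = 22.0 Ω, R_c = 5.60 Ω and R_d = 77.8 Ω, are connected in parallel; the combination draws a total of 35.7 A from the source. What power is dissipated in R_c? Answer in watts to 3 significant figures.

Only the total current is stated, so first find the parallel equivalent to get the voltage across the combination.
1/R_eq = 1/22.5 + 1/22.0 + 1/5.60 + 1/77.8 ⇒ R_eq = 3.555 Ω
V = I_total × R_eq = 35.70 × 3.555 = 126.9 V
P_R_c = V² / R_c = (126.9)² / 5.60 = 2876 W

2880 W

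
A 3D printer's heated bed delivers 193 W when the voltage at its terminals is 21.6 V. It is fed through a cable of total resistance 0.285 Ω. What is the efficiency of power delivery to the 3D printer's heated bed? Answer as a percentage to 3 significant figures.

89.5 %

I = P / V = 193 / 21.6 = 8.935 A through the cable.
P_line = I² R_line = (8.935)² × 0.285 = 22.75 W
P_source = P_load + P_line = 193.0 + 22.75 = 215.8 W
η = P_load / P_source = 193.0 / 215.8 = 0.8945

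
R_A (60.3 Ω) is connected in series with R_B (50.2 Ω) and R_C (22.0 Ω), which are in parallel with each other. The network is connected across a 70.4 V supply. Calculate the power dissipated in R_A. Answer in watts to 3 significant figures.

52.3 W

Reduce the parallel pair to R_p first; the network is then a simple series string.
R_p = (50.2×22.0)/(50.2+22.0) = 15.30 Ω
R_total = 60.3 + 15.30 = 75.60 Ω
I = V / R_total = 70.4 / 75.60 = 0.9313 A
All the current flows through R_A; use P = I²R.
P_R_A = (0.9313)² × 60.3 = 52.30 W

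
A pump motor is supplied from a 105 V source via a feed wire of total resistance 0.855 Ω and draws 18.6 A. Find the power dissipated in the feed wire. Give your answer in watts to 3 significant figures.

296 W

Only the current and the line resistance are needed for the I²R loss.
The feed wire carries the full 18.6 A.
P_line = I² R_line = (18.60)² × 0.855 = 295.8 W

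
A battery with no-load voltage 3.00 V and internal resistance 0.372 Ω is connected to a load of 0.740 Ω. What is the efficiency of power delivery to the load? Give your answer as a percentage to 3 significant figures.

66.5 %

Both r and R carry the same current, so the power split is just the resistance split: η = R/(R+r).
η = R / (R + r) = 0.740 / (0.740 + 0.372) = 0.6655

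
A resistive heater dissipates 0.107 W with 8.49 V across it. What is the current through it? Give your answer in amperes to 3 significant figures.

Rearranging the power relation for the two known quantities gives I = P / V.
I = 0.107 / 8.49 = 0.01260 A

0.0126 A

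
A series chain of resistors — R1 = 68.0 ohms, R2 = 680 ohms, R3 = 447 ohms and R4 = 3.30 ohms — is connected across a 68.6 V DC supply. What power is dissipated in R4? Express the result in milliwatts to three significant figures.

10.8 mW

Series elements share the same current, so find I first, then use P = I²R.
R_total = 68.0 + 680 + 447 + 3.30 = 1198 Ω
I = V / R_total = 68.6 / 1198 = 0.05725 A
P_R4 = I² × R4 = (0.05725)² × 3.30 = 0.01082 W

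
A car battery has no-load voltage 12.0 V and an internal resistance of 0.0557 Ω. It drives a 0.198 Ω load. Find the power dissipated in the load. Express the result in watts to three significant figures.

Load and internal resistance form a series loop — compute the loop current, then the load power via I²R.
I = ε / (r + R) = 12.0 / (0.0557 + 0.198) = 47.30 A
P_load = I² R = (47.30)² × 0.198 = 443.0 W

443 W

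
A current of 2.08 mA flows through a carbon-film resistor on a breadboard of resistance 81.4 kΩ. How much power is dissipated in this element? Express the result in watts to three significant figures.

The current through and the resistance of the element are both given; use P = I²R.
P = (0.002080 A)² × 81400 Ω = 0.3522 W

0.352 W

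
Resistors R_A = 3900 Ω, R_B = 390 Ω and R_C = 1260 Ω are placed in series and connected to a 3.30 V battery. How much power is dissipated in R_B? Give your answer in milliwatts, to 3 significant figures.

0.138 mW

In a series string the same current flows through every resistor — find that current, then P = I²R for the one we want.
R_total = 3900 + 390 + 1260 = 5550 Ω
I = V / R_total = 3.30 / 5550 = 0.0005946 A
P_R_B = I² × R_B = (0.0005946)² × 390 = 0.0001379 W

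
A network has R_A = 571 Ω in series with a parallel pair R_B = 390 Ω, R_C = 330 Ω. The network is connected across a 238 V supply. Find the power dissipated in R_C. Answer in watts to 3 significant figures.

9.76 W

First combine the parallel branches into one equivalent R_p, then R_A + R_p is a series pair.
R_p = (390×330)/(390+330) = 178.8 Ω
R_total = 571 + 178.8 = 749.8 Ω
I = V / R_total = 238 / 749.8 = 0.3174 A
Voltage across the parallel pair: V_p = I × R_p = 0.3174 × 178.8 = 56.74 V
With V_p across R_C, its power is V_p²/R_C.
P_R_C = (56.74)² / 330 = 9.757 W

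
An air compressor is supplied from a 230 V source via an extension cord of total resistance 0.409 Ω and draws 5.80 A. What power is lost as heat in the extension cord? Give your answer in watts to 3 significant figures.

Line loss is just I²R for the cable — we know both I and R_line directly.
The extension cord carries the full 5.80 A.
P_line = I² R_line = (5.800)² × 0.409 = 13.76 W

13.8 W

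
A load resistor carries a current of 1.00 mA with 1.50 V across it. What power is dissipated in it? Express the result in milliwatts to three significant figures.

Both the voltage across and the current through the element are known, so P = V I applies directly.
P = 1.50 V × 0.001000 A = 0.001500 W

1.50 mW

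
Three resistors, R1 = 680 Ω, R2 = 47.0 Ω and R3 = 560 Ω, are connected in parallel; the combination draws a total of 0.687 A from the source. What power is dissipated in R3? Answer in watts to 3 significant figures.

Only the total current is stated, so first find the parallel equivalent to get the voltage across the combination.
1/R_eq = 1/680 + 1/47.0 + 1/560 ⇒ R_eq = 40.76 Ω
V = I_total × R_eq = 0.6870 × 40.76 = 28.00 V
P_R3 = V² / R3 = (28.00)² / 560 = 1.400 W

1.40 W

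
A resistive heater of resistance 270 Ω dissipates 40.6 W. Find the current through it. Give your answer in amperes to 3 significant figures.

Inverting the appropriate power form: I = √(P / R).
I = √(40.6 / 270) = 0.3878 A

0.388 A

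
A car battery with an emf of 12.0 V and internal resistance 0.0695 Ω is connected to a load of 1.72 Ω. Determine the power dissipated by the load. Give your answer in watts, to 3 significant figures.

77.3 W

With r and R in series, I = ε/(r+R); the load dissipates I²R.
I = ε / (r + R) = 12.0 / (0.0695 + 1.72) = 6.706 A
P_load = I² R = (6.706)² × 1.72 = 77.34 W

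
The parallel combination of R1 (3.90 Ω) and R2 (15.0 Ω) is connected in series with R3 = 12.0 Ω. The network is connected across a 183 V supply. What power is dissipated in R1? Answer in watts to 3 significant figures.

Collapse the R1‖R2 pair into one equivalent R_p; then R_p and R3 form a series string.
R_p = (3.90×15.0)/(3.90+15.0) = 3.095 Ω
R_total = R_p + 12.0 = 3.095 + 12.0 = 15.10 Ω
I = V / R_total = 183 / 15.10 = 12.12 A
Voltage across the parallel pair: V_p = I × R_p = 12.12 × 3.095 = 37.52 V
Use P = V²/R for R1 with V = V_p.
P_R1 = (37.52)² / 3.90 = 361.0 W

361 W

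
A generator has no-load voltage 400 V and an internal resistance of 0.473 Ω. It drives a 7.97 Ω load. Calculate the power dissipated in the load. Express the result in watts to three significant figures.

17900 W

Find the circuit current first, then P = I²R for the load (series elements share I).
I = ε / (r + R) = 400 / (0.473 + 7.97) = 47.38 A
P_load = I² R = (47.38)² × 7.97 = 17890 W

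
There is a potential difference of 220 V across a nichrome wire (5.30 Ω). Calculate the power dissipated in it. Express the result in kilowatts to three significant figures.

With V across and R both known, P = V²/R gives the dissipation directly.
P = (220 V)² / 5.30 Ω = 9132 W

9.13 kW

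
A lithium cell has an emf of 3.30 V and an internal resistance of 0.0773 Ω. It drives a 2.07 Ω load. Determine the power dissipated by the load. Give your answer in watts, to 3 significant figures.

With r and R in series, I = ε/(r+R); the load dissipates I²R.
I = ε / (r + R) = 3.30 / (0.0773 + 2.07) = 1.537 A
P_load = I² R = (1.537)² × 2.07 = 4.889 W

4.89 W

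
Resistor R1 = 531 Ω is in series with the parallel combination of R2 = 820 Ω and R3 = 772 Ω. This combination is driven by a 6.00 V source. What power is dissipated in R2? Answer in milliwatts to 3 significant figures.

Replace R2 and R3 with their parallel equivalent so the circuit becomes R1 in series with R_p.
R_p = (820×772)/(820+772) = 397.6 Ω
R_total = 531 + 397.6 = 928.6 Ω
I = V / R_total = 6.00 / 928.6 = 0.006461 A
Voltage across the parallel pair: V_p = I × R_p = 0.006461 × 397.6 = 2.569 V
With V_p across R2, its power is V_p²/R2.
P_R2 = (2.569)² / 820 = 0.008050 W

8.05 mW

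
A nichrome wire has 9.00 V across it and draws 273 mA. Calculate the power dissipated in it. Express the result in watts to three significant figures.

2.46 W

V and I are known directly — P = V I, no intermediate step needed.
P = 9.00 V × 0.2730 A = 2.457 W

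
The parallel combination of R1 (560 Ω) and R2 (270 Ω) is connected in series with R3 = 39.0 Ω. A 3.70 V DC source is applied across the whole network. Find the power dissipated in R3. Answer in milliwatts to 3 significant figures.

Combine R1 and R2 into their parallel equivalent first, reducing the network to two series resistors.
R_p = (560×270)/(560+270) = 182.2 Ω
R_total = R_p + 39.0 = 182.2 + 39.0 = 221.2 Ω
I = V / R_total = 3.70 / 221.2 = 0.01673 A
R3 carries the full series current, so P = I²R.
P_R3 = (0.01673)² × 39.0 = 0.01091 W

10.9 mW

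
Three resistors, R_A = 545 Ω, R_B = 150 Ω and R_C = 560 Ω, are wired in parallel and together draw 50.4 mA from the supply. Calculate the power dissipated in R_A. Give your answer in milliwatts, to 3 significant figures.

44.0 mW

Parallel branches share V, not I — compute V via R_eq, then use V²/R for the target branch.
1/R_eq = 1/545 + 1/150 + 1/560 ⇒ R_eq = 97.21 Ω
V = I_total × R_eq = 0.05040 × 97.21 = 4.899 V
P_R_A = V² / R_A = (4.899)² / 545 = 0.04404 W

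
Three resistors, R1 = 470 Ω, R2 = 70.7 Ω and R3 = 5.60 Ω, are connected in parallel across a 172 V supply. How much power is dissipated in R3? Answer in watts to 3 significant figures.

5280 W

Parallel branches share the same voltage; P = V²/R gives the branch power in one step.
P_R3 = V² / R3 = (172)² / 5.60 Ω = 5283 W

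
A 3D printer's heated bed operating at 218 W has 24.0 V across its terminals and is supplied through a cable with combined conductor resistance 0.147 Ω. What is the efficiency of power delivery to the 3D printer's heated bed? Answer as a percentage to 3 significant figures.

94.7 %

I = P / V = 218 / 24.0 = 9.083 A through the cable.
P_line = I² R_line = (9.083)² × 0.147 = 12.13 W
P_source = P_load + P_line = 218.0 + 12.13 = 230.1 W
η = P_load / P_source = 218.0 / 230.1 = 0.9473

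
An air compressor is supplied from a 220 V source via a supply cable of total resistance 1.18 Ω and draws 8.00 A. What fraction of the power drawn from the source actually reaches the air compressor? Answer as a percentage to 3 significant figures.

The supply cable carries the full 8.00 A.
P_line = I² R_line = (8.000)² × 1.18 = 75.52 W
P_source = V I = 220 × 8.000 = 1760 W; P_load = 1684 W
η = P_load / P_source = 1684 / 1760 = 0.9571

95.7 %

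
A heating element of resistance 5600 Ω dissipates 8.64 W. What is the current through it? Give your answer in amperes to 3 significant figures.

0.0393 A

The two known quantities fix the third via I = √(P / R).
I = √(8.64 / 5600) = 0.03928 A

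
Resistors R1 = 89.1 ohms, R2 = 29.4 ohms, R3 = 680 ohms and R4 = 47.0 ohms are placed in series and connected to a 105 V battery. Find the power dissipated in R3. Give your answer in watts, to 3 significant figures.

The current is common to all series resistors; compute it, then apply P = I²R for the target.
R_total = 89.1 + 29.4 + 680 + 47.0 = 845.5 Ω
I = V / R_total = 105 / 845.5 = 0.1242 A
P_R3 = I² × R3 = (0.1242)² × 680 = 10.49 W

10.5 W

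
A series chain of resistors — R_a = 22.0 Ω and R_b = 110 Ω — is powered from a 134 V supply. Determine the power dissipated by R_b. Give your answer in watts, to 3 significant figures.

113 W

Series elements share the same current, so find I first, then use P = I²R.
R_total = 22.0 + 110 = 132.0 Ω
I = V / R_total = 134 / 132.0 = 1.015 A
P_R_b = I² × R_b = (1.015)² × 110 = 113.4 W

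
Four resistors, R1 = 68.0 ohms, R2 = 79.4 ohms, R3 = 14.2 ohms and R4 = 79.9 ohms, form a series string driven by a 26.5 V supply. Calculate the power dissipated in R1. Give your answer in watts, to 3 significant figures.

0.819 W

Every series element carries the same I. Get I from the total resistance, then P = I² × R1.
R_total = 68.0 + 79.4 + 14.2 + 79.9 = 241.5 Ω
I = V / R_total = 26.5 / 241.5 = 0.1097 A
P_R1 = I² × R1 = (0.1097)² × 68.0 = 0.8188 W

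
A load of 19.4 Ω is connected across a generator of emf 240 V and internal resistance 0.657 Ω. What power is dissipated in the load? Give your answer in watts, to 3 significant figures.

2780 W

Find the circuit current first, then P = I²R for the load (series elements share I).
I = ε / (r + R) = 240 / (0.657 + 19.4) = 11.97 A
P_load = I² R = (11.97)² × 19.4 = 2778 W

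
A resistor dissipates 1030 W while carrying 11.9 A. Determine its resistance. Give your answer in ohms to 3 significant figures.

7.27 Ω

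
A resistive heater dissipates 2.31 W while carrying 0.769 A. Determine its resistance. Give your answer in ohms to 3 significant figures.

3.91 Ω

Rearranging the power relation for the two known quantities gives R = P / I².
R = 2.31 / (0.7690)² = 3.906 Ω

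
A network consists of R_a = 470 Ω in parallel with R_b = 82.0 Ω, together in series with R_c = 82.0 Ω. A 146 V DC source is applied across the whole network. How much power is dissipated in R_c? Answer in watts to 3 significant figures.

Collapse the R_a‖R_b pair into one equivalent R_p; then R_p and R_c form a series string.
R_p = (470×82.0)/(470+82.0) = 69.82 Ω
R_total = R_p + 82.0 = 69.82 + 82.0 = 151.8 Ω
I = V / R_total = 146 / 151.8 = 0.9617 A
R_c carries the full series current, so P = I²R.
P_R_c = (0.9617)² × 82.0 = 75.83 W

75.8 W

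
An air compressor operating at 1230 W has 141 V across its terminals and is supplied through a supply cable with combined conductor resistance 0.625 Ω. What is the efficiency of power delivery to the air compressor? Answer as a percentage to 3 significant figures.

I = P / V = 1230 / 141 = 8.723 A through the supply cable.
P_line = I² R_line = (8.723)² × 0.625 = 47.56 W
P_source = P_load + P_line = 1230 + 47.56 = 1278 W
η = P_load / P_source = 1230 / 1278 = 0.9628

96.3 %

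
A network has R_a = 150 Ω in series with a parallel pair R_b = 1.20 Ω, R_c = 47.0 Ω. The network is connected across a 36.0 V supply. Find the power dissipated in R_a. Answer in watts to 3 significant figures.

8.51 W

Collapse R_b‖R_c to a single equivalent, reducing the network to two series elements.
R_p = (1.20×47.0)/(1.20+47.0) = 1.170 Ω
R_total = 150 + 1.170 = 151.2 Ω
I = V / R_total = 36.0 / 151.2 = 0.2381 A
The full supply current passes through R_a: P = I²R.
P_R_a = (0.2381)² × 150 = 8.507 W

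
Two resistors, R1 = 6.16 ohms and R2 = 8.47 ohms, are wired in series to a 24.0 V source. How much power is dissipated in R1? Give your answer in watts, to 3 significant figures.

16.6 W

Series elements share the same current, so find I first, then use P = I²R.
R_total = 6.16 + 8.47 = 14.63 Ω
I = V / R_total = 24.0 / 14.63 = 1.640 A
P_R1 = I² × R1 = (1.640)² × 6.16 = 16.58 W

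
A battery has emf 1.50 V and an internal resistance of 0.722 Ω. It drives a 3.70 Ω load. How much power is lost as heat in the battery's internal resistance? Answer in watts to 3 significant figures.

Internal loss is I²r, with I set by the total series resistance r+R.
I = ε / (r + R) = 1.50 / (0.722 + 3.70) = 0.3392 A
P_int = I² r = (0.3392)² × 0.722 = 0.08308 W

0.0831 W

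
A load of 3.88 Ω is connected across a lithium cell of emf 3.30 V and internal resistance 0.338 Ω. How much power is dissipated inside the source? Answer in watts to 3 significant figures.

0.207 W

The source's internal resistance is just another series element carrying I; its dissipation is I²r.
I = ε / (r + R) = 3.30 / (0.338 + 3.88) = 0.7824 A
P_int = I² r = (0.7824)² × 0.338 = 0.2069 W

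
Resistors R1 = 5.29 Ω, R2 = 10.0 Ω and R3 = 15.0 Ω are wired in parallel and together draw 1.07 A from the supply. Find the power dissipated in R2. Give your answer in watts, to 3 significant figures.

Parallel branches share V, not I — compute V via R_eq, then use V²/R for the target branch.
1/R_eq = 1/5.29 + 1/10.0 + 1/15.0 ⇒ R_eq = 2.811 Ω
V = I_total × R_eq = 1.070 × 2.811 = 3.008 V
P_R2 = V² / R2 = (3.008)² / 10.0 = 0.9049 W

0.905 W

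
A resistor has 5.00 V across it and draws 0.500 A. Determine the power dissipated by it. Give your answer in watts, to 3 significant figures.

Since both terminal voltage and current are stated, P = V I gives the power in one step.
P = 5.00 V × 0.5000 A = 2.500 W

2.50 W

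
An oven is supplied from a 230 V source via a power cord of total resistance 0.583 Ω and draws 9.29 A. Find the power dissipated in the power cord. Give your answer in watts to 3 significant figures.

50.3 W

Only the current and the line resistance are needed for the I²R loss.
The power cord carries the full 9.29 A.
P_line = I² R_line = (9.290)² × 0.583 = 50.32 W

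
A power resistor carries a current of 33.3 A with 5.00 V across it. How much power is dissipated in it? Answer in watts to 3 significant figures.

166 W

Both the voltage across and the current through the element are known, so P = V I applies directly.
P = 5.00 V × 33.30 A = 166.5 W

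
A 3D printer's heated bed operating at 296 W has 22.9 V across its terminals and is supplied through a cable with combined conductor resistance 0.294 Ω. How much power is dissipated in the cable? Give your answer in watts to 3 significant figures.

49.1 W

The cable and load are in series, so the same current flows in both; the loss is I²R_line.
I = P / V = 296 / 22.9 = 12.93 A through the cable.
P_line = I² R_line = (12.93)² × 0.294 = 49.12 W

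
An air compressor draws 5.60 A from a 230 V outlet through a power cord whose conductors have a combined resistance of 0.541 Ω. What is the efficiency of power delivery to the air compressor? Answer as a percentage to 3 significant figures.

The power cord carries the full 5.60 A.
P_line = I² R_line = (5.600)² × 0.541 = 16.97 W
P_source = V I = 230 × 5.600 = 1288 W; P_load = 1271 W
η = P_load / P_source = 1271 / 1288 = 0.9868

98.7 %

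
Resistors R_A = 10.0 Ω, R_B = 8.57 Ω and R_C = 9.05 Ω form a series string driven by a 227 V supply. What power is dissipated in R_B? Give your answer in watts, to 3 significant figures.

579 W

Series elements share the same current, so find I first, then use P = I²R.
R_total = 10.0 + 8.57 + 9.05 = 27.62 Ω
I = V / R_total = 227 / 27.62 = 8.219 A
P_R_B = I² × R_B = (8.219)² × 8.57 = 578.9 W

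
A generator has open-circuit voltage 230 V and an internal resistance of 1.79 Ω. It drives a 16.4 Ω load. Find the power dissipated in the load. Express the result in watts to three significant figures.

With r and R in series, I = ε/(r+R); the load dissipates I²R.
I = ε / (r + R) = 230 / (1.79 + 16.4) = 12.64 A
P_load = I² R = (12.64)² × 16.4 = 2622 W

2620 W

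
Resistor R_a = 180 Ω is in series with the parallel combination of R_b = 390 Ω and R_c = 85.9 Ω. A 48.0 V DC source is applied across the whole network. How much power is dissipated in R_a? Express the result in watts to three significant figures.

First combine the parallel branches into one equivalent R_p, then R_a + R_p is a series pair.
R_p = (390×85.9)/(390+85.9) = 70.40 Ω
R_total = 180 + 70.40 = 250.4 Ω
I = V / R_total = 48.0 / 250.4 = 0.1917 A
All the current flows through R_a; use P = I²R.
P_R_a = (0.1917)² × 180 = 6.615 W

6.61 W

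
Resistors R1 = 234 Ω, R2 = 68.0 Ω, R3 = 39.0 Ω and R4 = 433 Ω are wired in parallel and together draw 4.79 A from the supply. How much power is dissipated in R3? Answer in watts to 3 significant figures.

267 W

Parallel branches share V, not I — compute V via R_eq, then use V²/R for the target branch.
1/R_eq = 1/234 + 1/68.0 + 1/39.0 + 1/433 ⇒ R_eq = 21.31 Ω
V = I_total × R_eq = 4.790 × 21.31 = 102.1 V
P_R3 = V² / R3 = (102.1)² / 39.0 = 267.1 W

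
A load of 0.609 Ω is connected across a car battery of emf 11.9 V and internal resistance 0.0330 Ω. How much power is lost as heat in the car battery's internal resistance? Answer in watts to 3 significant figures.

11.3 W

The source's internal resistance is just another series element carrying I; its dissipation is I²r.
I = ε / (r + R) = 11.9 / (0.0330 + 0.609) = 18.54 A
P_int = I² r = (18.54)² × 0.0330 = 11.34 W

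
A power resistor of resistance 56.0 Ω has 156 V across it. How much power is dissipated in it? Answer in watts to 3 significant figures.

435 W

V and R are stated; P = V²/R avoids computing the current.
P = (156 V)² / 56.0 Ω = 434.6 W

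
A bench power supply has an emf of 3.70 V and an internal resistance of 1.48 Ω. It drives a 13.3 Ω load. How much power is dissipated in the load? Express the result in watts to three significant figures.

With r and R in series, I = ε/(r+R); the load dissipates I²R.
I = ε / (r + R) = 3.70 / (1.48 + 13.3) = 0.2503 A
P_load = I² R = (0.2503)² × 13.3 = 0.8335 W

0.834 W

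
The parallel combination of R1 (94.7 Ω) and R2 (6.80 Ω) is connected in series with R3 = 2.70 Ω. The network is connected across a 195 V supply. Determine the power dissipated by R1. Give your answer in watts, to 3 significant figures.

198 W

First find R_p for the parallel pair, then treat R_p + R3 as a series loop.
R_p = (94.7×6.80)/(94.7+6.80) = 6.344 Ω
R_total = R_p + 2.70 = 6.344 + 2.70 = 9.044 Ω
I = V / R_total = 195 / 9.044 = 21.56 A
Voltage across the parallel pair: V_p = I × R_p = 21.56 × 6.344 = 136.8 V
R1 sits across V_p; its power is V_p²/R.
P_R1 = (136.8)² / 94.7 = 197.6 W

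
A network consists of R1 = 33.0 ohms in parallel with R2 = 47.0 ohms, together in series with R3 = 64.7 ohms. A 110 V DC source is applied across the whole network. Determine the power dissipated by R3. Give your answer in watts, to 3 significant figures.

Combine R1 and R2 into their parallel equivalent first, reducing the network to two series resistors.
R_p = (33.0×47.0)/(33.0+47.0) = 19.39 Ω
R_total = R_p + 64.7 = 19.39 + 64.7 = 84.09 Ω
I = V / R_total = 110 / 84.09 = 1.308 A
All the supply current flows through R3; use P = I²R3.
P_R3 = (1.308)² × 64.7 = 110.7 W

111 W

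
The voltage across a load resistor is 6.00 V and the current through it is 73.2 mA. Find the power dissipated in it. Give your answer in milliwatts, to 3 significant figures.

439 mW

Since both terminal voltage and current are stated, P = V I gives the power in one step.
P = 6.00 V × 0.07320 A = 0.4392 W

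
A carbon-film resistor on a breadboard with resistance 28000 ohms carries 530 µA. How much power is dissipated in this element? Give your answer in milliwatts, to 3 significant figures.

7.87 mW

With I and R stated, P = I²R applies in one step.
P = (0.0005300 A)² × 28000 Ω = 0.007865 W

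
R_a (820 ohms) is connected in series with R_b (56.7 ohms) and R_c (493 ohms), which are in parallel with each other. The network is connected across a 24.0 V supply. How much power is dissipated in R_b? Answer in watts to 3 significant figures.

0.0346 W

Collapse R_b‖R_c to a single equivalent, reducing the network to two series elements.
R_p = (56.7×493)/(56.7+493) = 50.85 Ω
R_total = 820 + 50.85 = 870.9 Ω
I = V / R_total = 24.0 / 870.9 = 0.02756 A
Voltage across the parallel pair: V_p = I × R_p = 0.02756 × 50.85 = 1.401 V
R_b is across V_p, so use P = V²/R for that branch.
P_R_b = (1.401)² / 56.7 = 0.03464 W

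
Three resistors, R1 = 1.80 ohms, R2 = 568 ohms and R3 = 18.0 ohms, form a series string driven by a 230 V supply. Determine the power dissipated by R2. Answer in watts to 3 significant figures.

In a series string the same current flows through every resistor — find that current, then P = I²R for the one we want.
R_total = 1.80 + 568 + 18.0 = 587.8 Ω
I = V / R_total = 230 / 587.8 = 0.3913 A
P_R2 = I² × R2 = (0.3913)² × 568 = 86.97 W

87.0 W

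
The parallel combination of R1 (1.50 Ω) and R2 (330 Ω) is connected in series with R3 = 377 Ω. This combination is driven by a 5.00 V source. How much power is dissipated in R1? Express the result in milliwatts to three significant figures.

Collapse the R1‖R2 pair into one equivalent R_p; then R_p and R3 form a series string.
R_p = (1.50×330)/(1.50+330) = 1.493 Ω
R_total = R_p + 377 = 1.493 + 377 = 378.5 Ω
I = V / R_total = 5.00 / 378.5 = 0.01321 A
Voltage across the parallel pair: V_p = I × R_p = 0.01321 × 1.493 = 0.01973 V
Use P = V²/R for R1 with V = V_p.
P_R1 = (0.01973)² / 1.50 = 0.0002594 W

0.259 mW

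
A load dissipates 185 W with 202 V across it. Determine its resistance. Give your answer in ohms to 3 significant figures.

The two known quantities fix the third via R = V² / P.
R = (202)² / 185 = 220.6 Ω

221 Ω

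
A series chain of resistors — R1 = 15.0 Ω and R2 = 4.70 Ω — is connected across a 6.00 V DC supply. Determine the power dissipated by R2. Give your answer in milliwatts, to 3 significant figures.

Every series element carries the same I. Get I from the total resistance, then P = I² × R2.
R_total = 15.0 + 4.70 = 19.70 Ω
I = V / R_total = 6.00 / 19.70 = 0.3046 A
P_R2 = I² × R2 = (0.3046)² × 4.70 = 0.4360 W

436 mW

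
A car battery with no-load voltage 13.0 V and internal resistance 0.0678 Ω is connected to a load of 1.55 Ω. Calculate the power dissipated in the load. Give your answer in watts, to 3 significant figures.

100 W

Find the circuit current first, then P = I²R for the load (series elements share I).
I = ε / (r + R) = 13.0 / (0.0678 + 1.55) = 8.036 A
P_load = I² R = (8.036)² × 1.55 = 100.1 W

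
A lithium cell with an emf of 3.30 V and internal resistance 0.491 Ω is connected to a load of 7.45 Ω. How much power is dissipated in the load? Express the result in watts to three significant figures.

Load and internal resistance form a series loop — compute the loop current, then the load power via I²R.
I = ε / (r + R) = 3.30 / (0.491 + 7.45) = 0.4156 A
P_load = I² R = (0.4156)² × 7.45 = 1.287 W

1.29 W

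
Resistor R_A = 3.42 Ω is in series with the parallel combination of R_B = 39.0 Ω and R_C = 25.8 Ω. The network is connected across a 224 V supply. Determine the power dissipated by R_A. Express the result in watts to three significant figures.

Replace R_B and R_C with their parallel equivalent so the circuit becomes R_A in series with R_p.
R_p = (39.0×25.8)/(39.0+25.8) = 15.53 Ω
R_total = 3.42 + 15.53 = 18.95 Ω
I = V / R_total = 224 / 18.95 = 11.82 A
All the current flows through R_A; use P = I²R.
P_R_A = (11.82)² × 3.42 = 478.0 W

478 W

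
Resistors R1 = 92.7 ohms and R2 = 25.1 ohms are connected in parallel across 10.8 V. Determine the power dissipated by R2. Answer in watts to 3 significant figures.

4.65 W

The supply voltage appears across each parallel branch — just use P = V²/R2.
P_R2 = V² / R2 = (10.8)² / 25.1 Ω = 4.647 W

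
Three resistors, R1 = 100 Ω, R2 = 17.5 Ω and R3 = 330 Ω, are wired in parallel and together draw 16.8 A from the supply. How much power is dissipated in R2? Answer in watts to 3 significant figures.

3280 W

Parallel branches share V, not I — compute V via R_eq, then use V²/R for the target branch.
1/R_eq = 1/100 + 1/17.5 + 1/330 ⇒ R_eq = 14.25 Ω
V = I_total × R_eq = 16.80 × 14.25 = 239.4 V
P_R2 = V² / R2 = (239.4)² / 17.5 = 3275 W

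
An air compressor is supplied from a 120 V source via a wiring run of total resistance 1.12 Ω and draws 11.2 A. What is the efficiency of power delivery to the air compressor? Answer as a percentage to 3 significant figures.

The wiring run carries the full 11.2 A.
P_line = I² R_line = (11.20)² × 1.12 = 140.5 W
P_source = V I = 120 × 11.20 = 1344 W; P_load = 1204 W
η = P_load / P_source = 1204 / 1344 = 0.8955

89.5 %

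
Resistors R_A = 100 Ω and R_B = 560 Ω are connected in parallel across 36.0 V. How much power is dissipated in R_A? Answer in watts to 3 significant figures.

Parallel branches share the same voltage; P = V²/R gives the branch power in one step.
P_R_A = V² / R_A = (36.0)² / 100 Ω = 12.96 W

13.0 W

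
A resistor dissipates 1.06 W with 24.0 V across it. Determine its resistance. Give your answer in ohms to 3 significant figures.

543 Ω

Rearranging the power relation for the two known quantities gives R = V² / P.
R = (24.0)² / 1.06 = 543.4 Ω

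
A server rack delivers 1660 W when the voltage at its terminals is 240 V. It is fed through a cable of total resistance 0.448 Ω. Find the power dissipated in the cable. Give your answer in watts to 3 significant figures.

21.4 W

Line loss is just I²R for the cable — we know both I and R_line directly.
I = P / V = 1660 / 240 = 6.917 A through the cable.
P_line = I² R_line = (6.917)² × 0.448 = 21.43 W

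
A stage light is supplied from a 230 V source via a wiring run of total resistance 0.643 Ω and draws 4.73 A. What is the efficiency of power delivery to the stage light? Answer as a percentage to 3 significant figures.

98.7 %

The wiring run carries the full 4.73 A.
P_line = I² R_line = (4.730)² × 0.643 = 14.39 W
P_source = V I = 230 × 4.730 = 1088 W; P_load = 1074 W
η = P_load / P_source = 1074 / 1088 = 0.9868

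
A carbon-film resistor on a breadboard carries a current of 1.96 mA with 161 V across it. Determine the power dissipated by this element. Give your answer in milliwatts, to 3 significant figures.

316 mW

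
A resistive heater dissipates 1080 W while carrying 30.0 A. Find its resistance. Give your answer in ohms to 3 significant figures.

1.20 Ω

The two known quantities fix the third via R = P / I².
R = 1080 / (30.00)² = 1.200 Ω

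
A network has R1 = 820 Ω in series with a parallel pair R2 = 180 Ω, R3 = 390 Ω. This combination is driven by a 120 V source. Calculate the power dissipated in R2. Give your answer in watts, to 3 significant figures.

Collapse R2‖R3 to a single equivalent, reducing the network to two series elements.
R_p = (180×390)/(180+390) = 123.2 Ω
R_total = 820 + 123.2 = 943.2 Ω
I = V / R_total = 120 / 943.2 = 0.1272 A
Voltage across the parallel pair: V_p = I × R_p = 0.1272 × 123.2 = 15.67 V
R2 is across V_p, so use P = V²/R for that branch.
P_R2 = (15.67)² / 180 = 1.364 W

1.36 W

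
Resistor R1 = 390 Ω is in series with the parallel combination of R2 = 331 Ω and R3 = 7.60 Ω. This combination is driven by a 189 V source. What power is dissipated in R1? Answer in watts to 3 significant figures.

Collapse R2‖R3 to a single equivalent, reducing the network to two series elements.
R_p = (331×7.60)/(331+7.60) = 7.429 Ω
R_total = 390 + 7.429 = 397.4 Ω
I = V / R_total = 189 / 397.4 = 0.4756 A
The full supply current passes through R1: P = I²R.
P_R1 = (0.4756)² × 390 = 88.20 W

88.2 W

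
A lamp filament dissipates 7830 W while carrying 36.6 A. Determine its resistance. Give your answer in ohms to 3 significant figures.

5.85 Ω

Rearranging the power relation for the two known quantities gives R = P / I².
R = 7830 / (36.60)² = 5.845 Ω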